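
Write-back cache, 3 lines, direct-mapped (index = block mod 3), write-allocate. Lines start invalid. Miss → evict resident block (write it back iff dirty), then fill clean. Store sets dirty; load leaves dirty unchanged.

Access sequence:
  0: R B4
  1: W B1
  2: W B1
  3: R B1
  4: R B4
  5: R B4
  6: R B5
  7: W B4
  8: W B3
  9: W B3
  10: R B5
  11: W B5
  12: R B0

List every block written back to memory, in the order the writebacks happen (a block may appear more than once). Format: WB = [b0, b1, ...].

0: R B4 → L1 miss [-]
1: W B1 → L1 miss [D]
2: W B1 → L1 hit [D]
3: R B1 → L1 hit [D]
4: R B4 → L1 miss wb→B1 [-]
5: R B4 → L1 hit [-]
6: R B5 → L2 miss [-]
7: W B4 → L1 hit [D]
8: W B3 → L0 miss [D]
9: W B3 → L0 hit [D]
10: R B5 → L2 hit [-]
11: W B5 → L2 hit [D]
12: R B0 → L0 miss wb→B3 [-]

WB = [1, 3]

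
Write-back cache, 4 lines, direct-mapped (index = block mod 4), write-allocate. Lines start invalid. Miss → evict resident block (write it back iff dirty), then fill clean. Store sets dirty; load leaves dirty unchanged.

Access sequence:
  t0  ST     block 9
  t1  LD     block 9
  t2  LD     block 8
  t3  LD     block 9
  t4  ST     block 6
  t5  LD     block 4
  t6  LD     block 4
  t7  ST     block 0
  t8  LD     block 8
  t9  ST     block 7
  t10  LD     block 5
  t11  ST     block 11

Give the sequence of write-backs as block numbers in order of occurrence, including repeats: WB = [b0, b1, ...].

WB = [0, 9, 7]

0: W B9 -> L1 miss  d=D]
1: R B9 -> L1 hit  d=D]
2: R B8 -> L0 miss  d=-]
3: R B9 -> L1 hit  d=D]
4: W B6 -> L2 miss  d=D]
5: R B4 -> L0 miss  d=-]
6: R B4 -> L0 hit  d=-]
7: W B0 -> L0 miss  d=D]
8: R B8 -> L0 miss wb->B0  d=-]
9: W B7 -> L3 miss  d=D]
10: R B5 -> L1 miss wb->B9  d=-]
11: W B11 -> L3 miss wb->B7  d=D]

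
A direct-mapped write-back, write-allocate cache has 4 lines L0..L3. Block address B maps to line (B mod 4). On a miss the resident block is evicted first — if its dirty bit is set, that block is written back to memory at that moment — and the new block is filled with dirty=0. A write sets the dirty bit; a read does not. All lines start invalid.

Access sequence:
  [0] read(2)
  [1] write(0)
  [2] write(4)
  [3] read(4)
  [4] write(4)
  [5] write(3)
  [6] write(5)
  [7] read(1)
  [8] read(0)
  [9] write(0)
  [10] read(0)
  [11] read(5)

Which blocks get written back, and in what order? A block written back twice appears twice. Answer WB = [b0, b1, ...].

0: R B2 → L2 miss [-]
1: W B0 → L0 miss [D]
2: W B4 → L0 miss wb→B0 [D]
3: R B4 → L0 hit [D]
4: W B4 → L0 hit [D]
5: W B3 → L3 miss [D]
6: W B5 → L1 miss [D]
7: R B1 → L1 miss wb→B5 [-]
8: R B0 → L0 miss wb→B4 [-]
9: W B0 → L0 hit [D]
10: R B0 → L0 hit [D]
11: R B5 → L1 miss [-]

WB = [0, 5, 4]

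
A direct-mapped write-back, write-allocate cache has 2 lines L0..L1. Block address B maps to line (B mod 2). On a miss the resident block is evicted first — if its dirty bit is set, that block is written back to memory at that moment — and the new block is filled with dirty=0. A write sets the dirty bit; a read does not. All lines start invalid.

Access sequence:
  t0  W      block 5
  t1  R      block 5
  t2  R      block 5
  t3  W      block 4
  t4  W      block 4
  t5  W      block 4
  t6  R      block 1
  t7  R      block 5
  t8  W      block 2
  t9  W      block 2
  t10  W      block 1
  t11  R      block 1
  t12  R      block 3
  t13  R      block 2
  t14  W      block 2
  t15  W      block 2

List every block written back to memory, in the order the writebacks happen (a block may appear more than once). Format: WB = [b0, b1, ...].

WB = [5, 4, 1]

  0 | W B5 → L1 miss [D]
  1 | R B5 → L1 hit [D]
  2 | R B5 → L1 hit [D]
  3 | W B4 → L0 miss [D]
  4 | W B4 → L0 hit [D]
  5 | W B4 → L0 hit [D]
  6 | R B1 → L1 miss wb→B5 [-]
  7 | R B5 → L1 miss [-]
  8 | W B2 → L0 miss wb→B4 [D]
  9 | W B2 → L0 hit [D]
  10 | W B1 → L1 miss [D]
  11 | R B1 → L1 hit [D]
  12 | R B3 → L1 miss wb→B1 [-]
  13 | R B2 → L0 hit [D]
  14 | W B2 → L0 hit [D]
  15 | W B2 → L0 hit [D]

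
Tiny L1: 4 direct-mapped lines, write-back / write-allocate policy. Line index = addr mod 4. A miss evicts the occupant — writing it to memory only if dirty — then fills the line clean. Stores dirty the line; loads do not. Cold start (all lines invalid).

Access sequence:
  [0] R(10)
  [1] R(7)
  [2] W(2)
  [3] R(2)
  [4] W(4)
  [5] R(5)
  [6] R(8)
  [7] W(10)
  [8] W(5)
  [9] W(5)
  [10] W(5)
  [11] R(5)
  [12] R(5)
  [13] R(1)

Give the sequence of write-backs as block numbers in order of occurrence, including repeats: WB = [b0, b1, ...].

  0 | R B10 → L2 miss [-]
  1 | R B7 → L3 miss [-]
  2 | W B2 → L2 miss [D]
  3 | R B2 → L2 hit [D]
  4 | W B4 → L0 miss [D]
  5 | R B5 → L1 miss [-]
  6 | R B8 → L0 miss wb→B4 [-]
  7 | W B10 → L2 miss wb→B2 [D]
  8 | W B5 → L1 hit [D]
  9 | W B5 → L1 hit [D]
  10 | W B5 → L1 hit [D]
  11 | R B5 → L1 hit [D]
  12 | R B5 → L1 hit [D]
  13 | R B1 → L1 miss wb→B5 [-]

WB = [4, 2, 5]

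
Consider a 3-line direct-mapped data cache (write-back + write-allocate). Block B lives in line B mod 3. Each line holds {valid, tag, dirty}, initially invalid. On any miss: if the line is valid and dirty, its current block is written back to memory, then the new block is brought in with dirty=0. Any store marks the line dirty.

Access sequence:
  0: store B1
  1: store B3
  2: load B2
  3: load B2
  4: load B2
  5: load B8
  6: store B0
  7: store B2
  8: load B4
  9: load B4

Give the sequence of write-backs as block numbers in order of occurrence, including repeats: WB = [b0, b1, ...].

0: W B1 -> L1 miss  d=D]
1: W B3 -> L0 miss  d=D]
2: R B2 -> L2 miss  d=-]
3: R B2 -> L2 hit  d=-]
4: R B2 -> L2 hit  d=-]
5: R B8 -> L2 miss  d=-]
6: W B0 -> L0 miss wb->B3  d=D]
7: W B2 -> L2 miss  d=D]
8: R B4 -> L1 miss wb->B1  d=-]
9: R B4 -> L1 hit  d=-]

WB = [3, 1]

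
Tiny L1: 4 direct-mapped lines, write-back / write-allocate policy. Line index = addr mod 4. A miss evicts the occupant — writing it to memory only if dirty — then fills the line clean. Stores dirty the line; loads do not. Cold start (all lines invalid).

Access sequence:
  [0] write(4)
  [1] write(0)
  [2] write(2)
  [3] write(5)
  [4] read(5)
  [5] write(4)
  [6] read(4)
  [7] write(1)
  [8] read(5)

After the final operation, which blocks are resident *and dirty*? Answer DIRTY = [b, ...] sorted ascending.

  0 | W B4 → L0 miss [D]
  1 | W B0 → L0 miss wb→B4 [D]
  2 | W B2 → L2 miss [D]
  3 | W B5 → L1 miss [D]
  4 | R B5 → L1 hit [D]
  5 | W B4 → L0 miss wb→B0 [D]
  6 | R B4 → L0 hit [D]
  7 | W B1 → L1 miss wb→B5 [D]
  8 | R B5 → L1 miss wb→B1 [-]

DIRTY = [2, 4]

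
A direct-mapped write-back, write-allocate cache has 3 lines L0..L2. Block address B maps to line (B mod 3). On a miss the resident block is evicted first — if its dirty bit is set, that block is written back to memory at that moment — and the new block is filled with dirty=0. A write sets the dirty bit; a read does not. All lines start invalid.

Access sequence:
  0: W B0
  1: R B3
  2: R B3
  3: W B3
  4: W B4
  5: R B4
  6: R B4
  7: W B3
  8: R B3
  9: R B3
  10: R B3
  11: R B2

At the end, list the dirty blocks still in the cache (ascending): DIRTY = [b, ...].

  0 | W B0 → L0 miss [D]
  1 | R B3 → L0 miss wb→B0 [-]
  2 | R B3 → L0 hit [-]
  3 | W B3 → L0 hit [D]
  4 | W B4 → L1 miss [D]
  5 | R B4 → L1 hit [D]
  6 | R B4 → L1 hit [D]
  7 | W B3 → L0 hit [D]
  8 | R B3 → L0 hit [D]
  9 | R B3 → L0 hit [D]
  10 | R B3 → L0 hit [D]
  11 | R B2 → L2 miss [-]

DIRTY = [3, 4]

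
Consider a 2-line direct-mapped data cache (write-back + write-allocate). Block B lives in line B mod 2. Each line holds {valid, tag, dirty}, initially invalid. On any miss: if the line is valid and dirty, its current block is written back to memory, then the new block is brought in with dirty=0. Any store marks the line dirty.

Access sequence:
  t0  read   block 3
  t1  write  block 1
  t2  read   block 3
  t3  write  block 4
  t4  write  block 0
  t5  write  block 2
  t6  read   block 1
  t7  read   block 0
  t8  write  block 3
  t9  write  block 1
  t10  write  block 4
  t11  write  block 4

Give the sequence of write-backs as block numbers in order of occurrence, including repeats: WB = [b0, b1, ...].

0: R B3 -> L1 miss  d=-]
1: W B1 -> L1 miss  d=D]
2: R B3 -> L1 miss wb->B1  d=-]
3: W B4 -> L0 miss  d=D]
4: W B0 -> L0 miss wb->B4  d=D]
5: W B2 -> L0 miss wb->B0  d=D]
6: R B1 -> L1 miss  d=-]
7: R B0 -> L0 miss wb->B2  d=-]
8: W B3 -> L1 miss  d=D]
9: W B1 -> L1 miss wb->B3  d=D]
10: W B4 -> L0 miss  d=D]
11: W B4 -> L0 hit  d=D]

WB = [1, 4, 0, 2, 3]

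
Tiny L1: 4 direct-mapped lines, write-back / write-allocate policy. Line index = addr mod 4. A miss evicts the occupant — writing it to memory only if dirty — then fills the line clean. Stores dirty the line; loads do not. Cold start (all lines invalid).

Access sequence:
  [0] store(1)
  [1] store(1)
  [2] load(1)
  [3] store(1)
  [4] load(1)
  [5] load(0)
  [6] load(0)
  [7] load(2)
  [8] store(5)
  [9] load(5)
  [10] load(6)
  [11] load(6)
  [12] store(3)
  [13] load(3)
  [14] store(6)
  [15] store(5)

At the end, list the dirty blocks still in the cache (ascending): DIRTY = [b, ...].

0: W B1 -> L1 miss  d=D]
1: W B1 -> L1 hit  d=D]
2: R B1 -> L1 hit  d=D]
3: W B1 -> L1 hit  d=D]
4: R B1 -> L1 hit  d=D]
5: R B0 -> L0 miss  d=-]
6: R B0 -> L0 hit  d=-]
7: R B2 -> L2 miss  d=-]
8: W B5 -> L1 miss wb->B1  d=D]
9: R B5 -> L1 hit  d=D]
10: R B6 -> L2 miss  d=-]
11: R B6 -> L2 hit  d=-]
12: W B3 -> L3 miss  d=D]
13: R B3 -> L3 hit  d=D]
14: W B6 -> L2 hit  d=D]
15: W B5 -> L1 hit  d=D]

DIRTY = [3, 5, 6]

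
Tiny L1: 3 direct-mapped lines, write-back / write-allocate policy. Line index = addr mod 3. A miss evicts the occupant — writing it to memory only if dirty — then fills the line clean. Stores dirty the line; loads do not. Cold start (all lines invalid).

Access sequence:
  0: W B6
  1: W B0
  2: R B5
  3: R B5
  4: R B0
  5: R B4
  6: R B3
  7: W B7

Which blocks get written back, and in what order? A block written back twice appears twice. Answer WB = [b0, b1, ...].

0: W B6 -> L0 miss  d=D]
1: W B0 -> L0 miss wb->B6  d=D]
2: R B5 -> L2 miss  d=-]
3: R B5 -> L2 hit  d=-]
4: R B0 -> L0 hit  d=D]
5: R B4 -> L1 miss  d=-]
6: R B3 -> L0 miss wb->B0  d=-]
7: W B7 -> L1 miss  d=D]

WB = [6, 0]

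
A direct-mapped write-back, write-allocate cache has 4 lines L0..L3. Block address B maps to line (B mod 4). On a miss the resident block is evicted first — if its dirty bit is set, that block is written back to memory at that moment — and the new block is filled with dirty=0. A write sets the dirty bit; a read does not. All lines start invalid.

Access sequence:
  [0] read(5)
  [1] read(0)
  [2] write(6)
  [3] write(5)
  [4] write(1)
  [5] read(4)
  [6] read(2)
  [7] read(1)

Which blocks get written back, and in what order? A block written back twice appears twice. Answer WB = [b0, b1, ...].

0: R B5 → L1 miss [-]
1: R B0 → L0 miss [-]
2: W B6 → L2 miss [D]
3: W B5 → L1 hit [D]
4: W B1 → L1 miss wb→B5 [D]
5: R B4 → L0 miss [-]
6: R B2 → L2 miss wb→B6 [-]
7: R B1 → L1 hit [D]

WB = [5, 6]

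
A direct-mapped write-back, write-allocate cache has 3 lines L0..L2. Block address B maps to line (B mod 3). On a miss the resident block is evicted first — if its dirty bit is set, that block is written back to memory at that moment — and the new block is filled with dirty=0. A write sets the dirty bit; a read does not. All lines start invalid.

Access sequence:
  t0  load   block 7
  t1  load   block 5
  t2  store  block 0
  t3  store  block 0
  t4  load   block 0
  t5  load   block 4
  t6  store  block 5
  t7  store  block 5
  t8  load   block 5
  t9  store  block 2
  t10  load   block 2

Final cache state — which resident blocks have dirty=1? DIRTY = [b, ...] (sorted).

0: R B7 -> L1 miss  d=-]
1: R B5 -> L2 miss  d=-]
2: W B0 -> L0 miss  d=D]
3: W B0 -> L0 hit  d=D]
4: R B0 -> L0 hit  d=D]
5: R B4 -> L1 miss  d=-]
6: W B5 -> L2 hit  d=D]
7: W B5 -> L2 hit  d=D]
8: R B5 -> L2 hit  d=D]
9: W B2 -> L2 miss wb->B5  d=D]
10: R B2 -> L2 hit  d=D]

DIRTY = [0, 2]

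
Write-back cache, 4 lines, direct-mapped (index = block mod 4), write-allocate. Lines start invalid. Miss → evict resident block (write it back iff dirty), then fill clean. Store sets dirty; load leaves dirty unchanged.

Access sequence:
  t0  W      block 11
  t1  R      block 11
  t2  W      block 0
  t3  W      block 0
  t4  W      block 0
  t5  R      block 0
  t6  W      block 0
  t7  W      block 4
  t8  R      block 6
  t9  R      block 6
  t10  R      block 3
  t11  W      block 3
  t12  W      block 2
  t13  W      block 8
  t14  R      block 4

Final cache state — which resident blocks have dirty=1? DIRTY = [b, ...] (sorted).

  0 | W B11 → L3 miss [D]
  1 | R B11 → L3 hit [D]
  2 | W B0 → L0 miss [D]
  3 | W B0 → L0 hit [D]
  4 | W B0 → L0 hit [D]
  5 | R B0 → L0 hit [D]
  6 | W B0 → L0 hit [D]
  7 | W B4 → L0 miss wb→B0 [D]
  8 | R B6 → L2 miss [-]
  9 | R B6 → L2 hit [-]
  10 | R B3 → L3 miss wb→B11 [-]
  11 | W B3 → L3 hit [D]
  12 | W B2 → L2 miss [D]
  13 | W B8 → L0 miss wb→B4 [D]
  14 | R B4 → L0 miss wb→B8 [-]

DIRTY = [2, 3]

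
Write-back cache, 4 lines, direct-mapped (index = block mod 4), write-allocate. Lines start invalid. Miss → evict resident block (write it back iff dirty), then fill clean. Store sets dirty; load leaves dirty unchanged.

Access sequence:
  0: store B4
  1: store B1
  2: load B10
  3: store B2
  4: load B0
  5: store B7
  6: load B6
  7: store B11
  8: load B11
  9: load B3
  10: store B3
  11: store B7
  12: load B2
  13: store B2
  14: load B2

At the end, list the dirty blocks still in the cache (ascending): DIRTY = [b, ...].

DIRTY = [1, 2, 7]

  0 | W B4 → L0 miss [D]
  1 | W B1 → L1 miss [D]
  2 | R B10 → L2 miss [-]
  3 | W B2 → L2 miss [D]
  4 | R B0 → L0 miss wb→B4 [-]
  5 | W B7 → L3 miss [D]
  6 | R B6 → L2 miss wb→B2 [-]
  7 | W B11 → L3 miss wb→B7 [D]
  8 | R B11 → L3 hit [D]
  9 | R B3 → L3 miss wb→B11 [-]
  10 | W B3 → L3 hit [D]
  11 | W B7 → L3 miss wb→B3 [D]
  12 | R B2 → L2 miss [-]
  13 | W B2 → L2 hit [D]
  14 | R B2 → L2 hit [D]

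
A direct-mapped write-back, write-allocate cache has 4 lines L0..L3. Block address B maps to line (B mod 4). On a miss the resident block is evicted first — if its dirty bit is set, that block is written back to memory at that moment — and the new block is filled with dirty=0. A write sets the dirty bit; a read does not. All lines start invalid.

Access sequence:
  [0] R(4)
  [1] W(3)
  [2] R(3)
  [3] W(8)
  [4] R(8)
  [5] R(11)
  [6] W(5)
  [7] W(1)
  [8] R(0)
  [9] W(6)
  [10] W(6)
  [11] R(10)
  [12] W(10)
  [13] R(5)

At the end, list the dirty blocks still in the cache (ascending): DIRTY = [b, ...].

DIRTY = [10]

0: R B4 -> L0 miss  d=-]
1: W B3 -> L3 miss  d=D]
2: R B3 -> L3 hit  d=D]
3: W B8 -> L0 miss  d=D]
4: R B8 -> L0 hit  d=D]
5: R B11 -> L3 miss wb->B3  d=-]
6: W B5 -> L1 miss  d=D]
7: W B1 -> L1 miss wb->B5  d=D]
8: R B0 -> L0 miss wb->B8  d=-]
9: W B6 -> L2 miss  d=D]
10: W B6 -> L2 hit  d=D]
11: R B10 -> L2 miss wb->B6  d=-]
12: W B10 -> L2 hit  d=D]
13: R B5 -> L1 miss wb->B1  d=-]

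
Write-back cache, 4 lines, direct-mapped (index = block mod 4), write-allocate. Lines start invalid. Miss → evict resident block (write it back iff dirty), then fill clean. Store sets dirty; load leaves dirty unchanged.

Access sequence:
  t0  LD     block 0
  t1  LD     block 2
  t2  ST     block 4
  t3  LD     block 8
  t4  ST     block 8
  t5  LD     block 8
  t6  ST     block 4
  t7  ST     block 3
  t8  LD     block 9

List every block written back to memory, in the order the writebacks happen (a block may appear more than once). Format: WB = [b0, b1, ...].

0: R B0 -> L0 miss  d=-]
1: R B2 -> L2 miss  d=-]
2: W B4 -> L0 miss  d=D]
3: R B8 -> L0 miss wb->B4  d=-]
4: W B8 -> L0 hit  d=D]
5: R B8 -> L0 hit  d=D]
6: W B4 -> L0 miss wb->B8  d=D]
7: W B3 -> L3 miss  d=D]
8: R B9 -> L1 miss  d=-]

WB = [4, 8]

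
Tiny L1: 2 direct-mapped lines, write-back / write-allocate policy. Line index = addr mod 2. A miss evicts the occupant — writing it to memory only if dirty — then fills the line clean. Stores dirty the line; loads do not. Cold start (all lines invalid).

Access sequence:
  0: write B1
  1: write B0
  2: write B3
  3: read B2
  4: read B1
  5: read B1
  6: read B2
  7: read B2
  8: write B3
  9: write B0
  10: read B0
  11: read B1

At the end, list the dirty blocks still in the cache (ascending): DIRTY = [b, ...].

0: W B1 -> L1 miss  d=D]
1: W B0 -> L0 miss  d=D]
2: W B3 -> L1 miss wb->B1  d=D]
3: R B2 -> L0 miss wb->B0  d=-]
4: R B1 -> L1 miss wb->B3  d=-]
5: R B1 -> L1 hit  d=-]
6: R B2 -> L0 hit  d=-]
7: R B2 -> L0 hit  d=-]
8: W B3 -> L1 miss  d=D]
9: W B0 -> L0 miss  d=D]
10: R B0 -> L0 hit  d=D]
11: R B1 -> L1 miss wb->B3  d=-]

DIRTY = [0]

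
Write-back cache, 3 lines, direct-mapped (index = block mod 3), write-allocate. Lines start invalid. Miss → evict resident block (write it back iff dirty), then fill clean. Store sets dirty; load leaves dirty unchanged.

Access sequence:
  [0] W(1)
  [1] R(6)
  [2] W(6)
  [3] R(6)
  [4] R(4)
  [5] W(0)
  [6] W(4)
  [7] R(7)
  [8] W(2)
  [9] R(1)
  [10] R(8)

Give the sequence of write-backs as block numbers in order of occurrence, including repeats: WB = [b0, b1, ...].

WB = [1, 6, 4, 2]

  0 | W B1 → L1 miss [D]
  1 | R B6 → L0 miss [-]
  2 | W B6 → L0 hit [D]
  3 | R B6 → L0 hit [D]
  4 | R B4 → L1 miss wb→B1 [-]
  5 | W B0 → L0 miss wb→B6 [D]
  6 | W B4 → L1 hit [D]
  7 | R B7 → L1 miss wb→B4 [-]
  8 | W B2 → L2 miss [D]
  9 | R B1 → L1 miss [-]
  10 | R B8 → L2 miss wb→B2 [-]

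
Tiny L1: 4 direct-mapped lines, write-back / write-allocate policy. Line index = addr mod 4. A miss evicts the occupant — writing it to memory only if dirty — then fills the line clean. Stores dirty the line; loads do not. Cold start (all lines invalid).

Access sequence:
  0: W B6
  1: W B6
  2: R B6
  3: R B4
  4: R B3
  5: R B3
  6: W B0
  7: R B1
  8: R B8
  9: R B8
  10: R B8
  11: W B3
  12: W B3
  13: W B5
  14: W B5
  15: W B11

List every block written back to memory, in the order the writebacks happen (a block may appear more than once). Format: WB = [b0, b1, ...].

0: W B6 -> L2 miss  d=D]
1: W B6 -> L2 hit  d=D]
2: R B6 -> L2 hit  d=D]
3: R B4 -> L0 miss  d=-]
4: R B3 -> L3 miss  d=-]
5: R B3 -> L3 hit  d=-]
6: W B0 -> L0 miss  d=D]
7: R B1 -> L1 miss  d=-]
8: R B8 -> L0 miss wb->B0  d=-]
9: R B8 -> L0 hit  d=-]
10: R B8 -> L0 hit  d=-]
11: W B3 -> L3 hit  d=D]
12: W B3 -> L3 hit  d=D]
13: W B5 -> L1 miss  d=D]
14: W B5 -> L1 hit  d=D]
15: W B11 -> L3 miss wb->B3  d=D]

WB = [0, 3]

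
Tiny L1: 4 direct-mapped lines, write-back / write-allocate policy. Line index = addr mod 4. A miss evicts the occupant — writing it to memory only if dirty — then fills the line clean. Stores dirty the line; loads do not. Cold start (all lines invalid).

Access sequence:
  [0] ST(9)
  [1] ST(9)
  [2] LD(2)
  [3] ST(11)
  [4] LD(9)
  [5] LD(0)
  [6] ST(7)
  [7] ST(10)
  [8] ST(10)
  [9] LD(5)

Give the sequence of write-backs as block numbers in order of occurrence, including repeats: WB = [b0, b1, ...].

WB = [11, 9]

0: W B9 -> L1 miss  d=D]
1: W B9 -> L1 hit  d=D]
2: R B2 -> L2 miss  d=-]
3: W B11 -> L3 miss  d=D]
4: R B9 -> L1 hit  d=D]
5: R B0 -> L0 miss  d=-]
6: W B7 -> L3 miss wb->B11  d=D]
7: W B10 -> L2 miss  d=D]
8: W B10 -> L2 hit  d=D]
9: R B5 -> L1 miss wb->B9  d=-]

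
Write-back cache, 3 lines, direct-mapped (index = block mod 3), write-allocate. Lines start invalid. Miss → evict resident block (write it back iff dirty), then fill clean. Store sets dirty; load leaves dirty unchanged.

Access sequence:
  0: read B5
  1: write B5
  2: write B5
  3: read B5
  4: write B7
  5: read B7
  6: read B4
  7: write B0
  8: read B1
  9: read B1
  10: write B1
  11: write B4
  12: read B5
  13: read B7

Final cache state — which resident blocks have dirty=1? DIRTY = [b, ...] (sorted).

  0 | R B5 → L2 miss [-]
  1 | W B5 → L2 hit [D]
  2 | W B5 → L2 hit [D]
  3 | R B5 → L2 hit [D]
  4 | W B7 → L1 miss [D]
  5 | R B7 → L1 hit [D]
  6 | R B4 → L1 miss wb→B7 [-]
  7 | W B0 → L0 miss [D]
  8 | R B1 → L1 miss [-]
  9 | R B1 → L1 hit [-]
  10 | W B1 → L1 hit [D]
  11 | W B4 → L1 miss wb→B1 [D]
  12 | R B5 → L2 hit [D]
  13 | R B7 → L1 miss wb→B4 [-]

DIRTY = [0, 5]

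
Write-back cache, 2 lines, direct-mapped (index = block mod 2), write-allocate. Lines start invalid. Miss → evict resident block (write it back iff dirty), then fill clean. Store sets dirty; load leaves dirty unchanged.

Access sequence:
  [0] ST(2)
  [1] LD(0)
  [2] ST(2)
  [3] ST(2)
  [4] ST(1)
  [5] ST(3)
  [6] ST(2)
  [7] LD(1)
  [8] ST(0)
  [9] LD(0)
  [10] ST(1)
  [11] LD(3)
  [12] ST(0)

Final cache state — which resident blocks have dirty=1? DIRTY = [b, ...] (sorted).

DIRTY = [0]

0: W B2 → L0 miss [D]
1: R B0 → L0 miss wb→B2 [-]
2: W B2 → L0 miss [D]
3: W B2 → L0 hit [D]
4: W B1 → L1 miss [D]
5: W B3 → L1 miss wb→B1 [D]
6: W B2 → L0 hit [D]
7: R B1 → L1 miss wb→B3 [-]
8: W B0 → L0 miss wb→B2 [D]
9: R B0 → L0 hit [D]
10: W B1 → L1 hit [D]
11: R B3 → L1 miss wb→B1 [-]
12: W B0 → L0 hit [D]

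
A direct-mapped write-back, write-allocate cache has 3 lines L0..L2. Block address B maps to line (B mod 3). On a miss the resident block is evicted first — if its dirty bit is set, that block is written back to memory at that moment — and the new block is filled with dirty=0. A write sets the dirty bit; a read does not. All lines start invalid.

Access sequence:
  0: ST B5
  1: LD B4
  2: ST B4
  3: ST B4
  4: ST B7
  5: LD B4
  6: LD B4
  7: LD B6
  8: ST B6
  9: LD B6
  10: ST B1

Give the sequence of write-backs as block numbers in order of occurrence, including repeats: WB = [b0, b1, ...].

  0 | W B5 → L2 miss [D]
  1 | R B4 → L1 miss [-]
  2 | W B4 → L1 hit [D]
  3 | W B4 → L1 hit [D]
  4 | W B7 → L1 miss wb→B4 [D]
  5 | R B4 → L1 miss wb→B7 [-]
  6 | R B4 → L1 hit [-]
  7 | R B6 → L0 miss [-]
  8 | W B6 → L0 hit [D]
  9 | R B6 → L0 hit [D]
  10 | W B1 → L1 miss [D]

WB = [4, 7]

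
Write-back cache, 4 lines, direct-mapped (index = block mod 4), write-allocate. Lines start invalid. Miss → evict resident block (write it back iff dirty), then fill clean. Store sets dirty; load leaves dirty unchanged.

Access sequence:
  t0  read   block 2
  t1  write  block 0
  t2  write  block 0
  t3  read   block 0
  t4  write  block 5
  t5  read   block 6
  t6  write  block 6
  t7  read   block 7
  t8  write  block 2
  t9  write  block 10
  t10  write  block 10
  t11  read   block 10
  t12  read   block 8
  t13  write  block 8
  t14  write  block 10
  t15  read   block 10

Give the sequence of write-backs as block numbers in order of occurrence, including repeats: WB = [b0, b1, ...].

0: R B2 -> L2 miss  d=-]
1: W B0 -> L0 miss  d=D]
2: W B0 -> L0 hit  d=D]
3: R B0 -> L0 hit  d=D]
4: W B5 -> L1 miss  d=D]
5: R B6 -> L2 miss  d=-]
6: W B6 -> L2 hit  d=D]
7: R B7 -> L3 miss  d=-]
8: W B2 -> L2 miss wb->B6  d=D]
9: W B10 -> L2 miss wb->B2  d=D]
10: W B10 -> L2 hit  d=D]
11: R B10 -> L2 hit  d=D]
12: R B8 -> L0 miss wb->B0  d=-]
13: W B8 -> L0 hit  d=D]
14: W B10 -> L2 hit  d=D]
15: R B10 -> L2 hit  d=D]

WB = [6, 2, 0]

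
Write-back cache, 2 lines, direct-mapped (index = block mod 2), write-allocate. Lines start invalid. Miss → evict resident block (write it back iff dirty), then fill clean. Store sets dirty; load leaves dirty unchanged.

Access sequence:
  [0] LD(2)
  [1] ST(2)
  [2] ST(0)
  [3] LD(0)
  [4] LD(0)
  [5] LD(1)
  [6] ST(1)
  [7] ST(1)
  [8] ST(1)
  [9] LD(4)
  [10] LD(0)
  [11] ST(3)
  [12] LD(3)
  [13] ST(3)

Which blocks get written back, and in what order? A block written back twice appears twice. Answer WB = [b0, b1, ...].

0: R B2 -> L0 miss  d=-]
1: W B2 -> L0 hit  d=D]
2: W B0 -> L0 miss wb->B2  d=D]
3: R B0 -> L0 hit  d=D]
4: R B0 -> L0 hit  d=D]
5: R B1 -> L1 miss  d=-]
6: W B1 -> L1 hit  d=D]
7: W B1 -> L1 hit  d=D]
8: W B1 -> L1 hit  d=D]
9: R B4 -> L0 miss wb->B0  d=-]
10: R B0 -> L0 miss  d=-]
11: W B3 -> L1 miss wb->B1  d=D]
12: R B3 -> L1 hit  d=D]
13: W B3 -> L1 hit  d=D]

WB = [2, 0, 1]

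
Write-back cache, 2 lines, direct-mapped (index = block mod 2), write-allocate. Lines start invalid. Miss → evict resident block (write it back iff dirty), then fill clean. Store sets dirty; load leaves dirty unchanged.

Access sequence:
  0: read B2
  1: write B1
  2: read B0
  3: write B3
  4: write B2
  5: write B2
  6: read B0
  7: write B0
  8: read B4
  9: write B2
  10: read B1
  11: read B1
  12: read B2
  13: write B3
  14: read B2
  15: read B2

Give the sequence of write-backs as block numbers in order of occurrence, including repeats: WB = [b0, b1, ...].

0: R B2 -> L0 miss  d=-]
1: W B1 -> L1 miss  d=D]
2: R B0 -> L0 miss  d=-]
3: W B3 -> L1 miss wb->B1  d=D]
4: W B2 -> L0 miss  d=D]
5: W B2 -> L0 hit  d=D]
6: R B0 -> L0 miss wb->B2  d=-]
7: W B0 -> L0 hit  d=D]
8: R B4 -> L0 miss wb->B0  d=-]
9: W B2 -> L0 miss  d=D]
10: R B1 -> L1 miss wb->B3  d=-]
11: R B1 -> L1 hit  d=-]
12: R B2 -> L0 hit  d=D]
13: W B3 -> L1 miss  d=D]
14: R B2 -> L0 hit  d=D]
15: R B2 -> L0 hit  d=D]

WB = [1, 2, 0, 3]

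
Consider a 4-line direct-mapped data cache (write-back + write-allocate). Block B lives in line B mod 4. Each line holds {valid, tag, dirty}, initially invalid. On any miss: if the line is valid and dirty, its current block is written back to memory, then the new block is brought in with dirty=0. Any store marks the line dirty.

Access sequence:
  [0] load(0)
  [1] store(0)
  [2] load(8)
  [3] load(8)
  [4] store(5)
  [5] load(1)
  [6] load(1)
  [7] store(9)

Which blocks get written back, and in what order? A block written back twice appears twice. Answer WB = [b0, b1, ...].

WB = [0, 5]

  0 | R B0 → L0 miss [-]
  1 | W B0 → L0 hit [D]
  2 | R B8 → L0 miss wb→B0 [-]
  3 | R B8 → L0 hit [-]
  4 | W B5 → L1 miss [D]
  5 | R B1 → L1 miss wb→B5 [-]
  6 | R B1 → L1 hit [-]
  7 | W B9 → L1 miss [D]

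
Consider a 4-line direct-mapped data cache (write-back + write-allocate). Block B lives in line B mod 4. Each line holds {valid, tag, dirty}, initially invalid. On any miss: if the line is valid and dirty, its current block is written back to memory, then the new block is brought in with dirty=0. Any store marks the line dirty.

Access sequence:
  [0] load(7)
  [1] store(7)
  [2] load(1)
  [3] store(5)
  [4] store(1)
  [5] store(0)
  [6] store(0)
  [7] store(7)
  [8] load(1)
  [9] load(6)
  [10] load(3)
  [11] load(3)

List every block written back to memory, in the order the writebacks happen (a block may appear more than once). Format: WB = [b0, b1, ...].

0: R B7 → L3 miss [-]
1: W B7 → L3 hit [D]
2: R B1 → L1 miss [-]
3: W B5 → L1 miss [D]
4: W B1 → L1 miss wb→B5 [D]
5: W B0 → L0 miss [D]
6: W B0 → L0 hit [D]
7: W B7 → L3 hit [D]
8: R B1 → L1 hit [D]
9: R B6 → L2 miss [-]
10: R B3 → L3 miss wb→B7 [-]
11: R B3 → L3 hit [-]

WB = [5, 7]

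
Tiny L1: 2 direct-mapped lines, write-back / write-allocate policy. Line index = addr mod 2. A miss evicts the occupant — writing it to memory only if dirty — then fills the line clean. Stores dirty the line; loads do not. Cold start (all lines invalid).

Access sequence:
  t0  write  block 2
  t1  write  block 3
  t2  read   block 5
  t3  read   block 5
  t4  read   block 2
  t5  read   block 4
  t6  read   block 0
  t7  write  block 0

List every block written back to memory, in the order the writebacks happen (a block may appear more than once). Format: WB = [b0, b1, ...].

0: W B2 -> L0 miss  d=D]
1: W B3 -> L1 miss  d=D]
2: R B5 -> L1 miss wb->B3  d=-]
3: R B5 -> L1 hit  d=-]
4: R B2 -> L0 hit  d=D]
5: R B4 -> L0 miss wb->B2  d=-]
6: R B0 -> L0 miss  d=-]
7: W B0 -> L0 hit  d=D]

WB = [3, 2]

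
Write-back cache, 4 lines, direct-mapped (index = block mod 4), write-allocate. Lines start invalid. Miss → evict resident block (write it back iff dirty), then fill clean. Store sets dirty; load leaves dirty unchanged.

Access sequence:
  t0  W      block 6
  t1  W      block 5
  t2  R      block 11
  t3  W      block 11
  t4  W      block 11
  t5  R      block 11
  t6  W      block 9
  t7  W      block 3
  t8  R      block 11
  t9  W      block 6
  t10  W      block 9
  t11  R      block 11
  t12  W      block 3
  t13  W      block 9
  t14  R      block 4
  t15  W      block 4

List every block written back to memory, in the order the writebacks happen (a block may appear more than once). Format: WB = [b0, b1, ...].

WB = [5, 11, 3]

  0 | W B6 → L2 miss [D]
  1 | W B5 → L1 miss [D]
  2 | R B11 → L3 miss [-]
  3 | W B11 → L3 hit [D]
  4 | W B11 → L3 hit [D]
  5 | R B11 → L3 hit [D]
  6 | W B9 → L1 miss wb→B5 [D]
  7 | W B3 → L3 miss wb→B11 [D]
  8 | R B11 → L3 miss wb→B3 [-]
  9 | W B6 → L2 hit [D]
  10 | W B9 → L1 hit [D]
  11 | R B11 → L3 hit [-]
  12 | W B3 → L3 miss [D]
  13 | W B9 → L1 hit [D]
  14 | R B4 → L0 miss [-]
  15 | W B4 → L0 hit [D]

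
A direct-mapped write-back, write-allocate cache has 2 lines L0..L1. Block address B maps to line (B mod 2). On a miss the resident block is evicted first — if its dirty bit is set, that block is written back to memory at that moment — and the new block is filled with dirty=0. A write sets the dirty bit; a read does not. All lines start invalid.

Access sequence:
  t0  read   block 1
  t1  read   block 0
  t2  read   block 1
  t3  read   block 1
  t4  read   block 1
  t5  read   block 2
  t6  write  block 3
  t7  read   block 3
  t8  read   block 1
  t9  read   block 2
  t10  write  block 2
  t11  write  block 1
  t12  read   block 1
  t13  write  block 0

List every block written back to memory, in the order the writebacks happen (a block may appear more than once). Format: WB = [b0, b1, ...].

  0 | R B1 → L1 miss [-]
  1 | R B0 → L0 miss [-]
  2 | R B1 → L1 hit [-]
  3 | R B1 → L1 hit [-]
  4 | R B1 → L1 hit [-]
  5 | R B2 → L0 miss [-]
  6 | W B3 → L1 miss [D]
  7 | R B3 → L1 hit [D]
  8 | R B1 → L1 miss wb→B3 [-]
  9 | R B2 → L0 hit [-]
  10 | W B2 → L0 hit [D]
  11 | W B1 → L1 hit [D]
  12 | R B1 → L1 hit [D]
  13 | W B0 → L0 miss wb→B2 [D]

WB = [3, 2]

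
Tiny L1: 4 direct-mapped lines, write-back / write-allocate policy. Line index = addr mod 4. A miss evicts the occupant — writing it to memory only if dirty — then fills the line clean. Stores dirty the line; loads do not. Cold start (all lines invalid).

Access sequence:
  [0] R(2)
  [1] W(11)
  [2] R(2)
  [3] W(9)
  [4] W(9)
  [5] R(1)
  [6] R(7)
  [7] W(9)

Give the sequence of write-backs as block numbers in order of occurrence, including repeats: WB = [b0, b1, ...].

0: R B2 → L2 miss [-]
1: W B11 → L3 miss [D]
2: R B2 → L2 hit [-]
3: W B9 → L1 miss [D]
4: W B9 → L1 hit [D]
5: R B1 → L1 miss wb→B9 [-]
6: R B7 → L3 miss wb→B11 [-]
7: W B9 → L1 miss [D]

WB = [9, 11]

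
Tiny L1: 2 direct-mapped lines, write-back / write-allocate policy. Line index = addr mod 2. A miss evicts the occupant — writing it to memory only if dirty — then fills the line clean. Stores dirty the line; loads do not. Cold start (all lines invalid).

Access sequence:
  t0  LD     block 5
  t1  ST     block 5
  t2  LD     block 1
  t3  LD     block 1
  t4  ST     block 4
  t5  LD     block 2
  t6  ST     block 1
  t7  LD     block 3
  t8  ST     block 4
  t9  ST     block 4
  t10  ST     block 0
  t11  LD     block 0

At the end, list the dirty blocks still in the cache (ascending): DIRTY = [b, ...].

DIRTY = [0]

0: R B5 -> L1 miss  d=-]
1: W B5 -> L1 hit  d=D]
2: R B1 -> L1 miss wb->B5  d=-]
3: R B1 -> L1 hit  d=-]
4: W B4 -> L0 miss  d=D]
5: R B2 -> L0 miss wb->B4  d=-]
6: W B1 -> L1 hit  d=D]
7: R B3 -> L1 miss wb->B1  d=-]
8: W B4 -> L0 miss  d=D]
9: W B4 -> L0 hit  d=D]
10: W B0 -> L0 miss wb->B4  d=D]
11: R B0 -> L0 hit  d=D]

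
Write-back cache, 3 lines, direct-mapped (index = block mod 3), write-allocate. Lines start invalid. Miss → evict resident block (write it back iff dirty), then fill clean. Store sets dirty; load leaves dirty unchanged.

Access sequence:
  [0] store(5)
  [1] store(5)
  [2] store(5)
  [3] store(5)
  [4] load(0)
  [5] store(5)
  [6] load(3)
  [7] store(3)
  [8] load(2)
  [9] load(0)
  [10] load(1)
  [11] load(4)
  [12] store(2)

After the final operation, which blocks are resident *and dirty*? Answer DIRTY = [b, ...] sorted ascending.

0: W B5 → L2 miss [D]
1: W B5 → L2 hit [D]
2: W B5 → L2 hit [D]
3: W B5 → L2 hit [D]
4: R B0 → L0 miss [-]
5: W B5 → L2 hit [D]
6: R B3 → L0 miss [-]
7: W B3 → L0 hit [D]
8: R B2 → L2 miss wb→B5 [-]
9: R B0 → L0 miss wb→B3 [-]
10: R B1 → L1 miss [-]
11: R B4 → L1 miss [-]
12: W B2 → L2 hit [D]

DIRTY = [2]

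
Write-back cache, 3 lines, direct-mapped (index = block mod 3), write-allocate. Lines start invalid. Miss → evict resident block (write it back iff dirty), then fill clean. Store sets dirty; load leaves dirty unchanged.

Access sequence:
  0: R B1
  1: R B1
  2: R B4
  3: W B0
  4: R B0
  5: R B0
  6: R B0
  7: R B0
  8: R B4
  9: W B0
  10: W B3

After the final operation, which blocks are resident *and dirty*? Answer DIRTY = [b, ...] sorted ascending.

DIRTY = [3]

  0 | R B1 → L1 miss [-]
  1 | R B1 → L1 hit [-]
  2 | R B4 → L1 miss [-]
  3 | W B0 → L0 miss [D]
  4 | R B0 → L0 hit [D]
  5 | R B0 → L0 hit [D]
  6 | R B0 → L0 hit [D]
  7 | R B0 → L0 hit [D]
  8 | R B4 → L1 hit [-]
  9 | W B0 → L0 hit [D]
  10 | W B3 → L0 miss wb→B0 [D]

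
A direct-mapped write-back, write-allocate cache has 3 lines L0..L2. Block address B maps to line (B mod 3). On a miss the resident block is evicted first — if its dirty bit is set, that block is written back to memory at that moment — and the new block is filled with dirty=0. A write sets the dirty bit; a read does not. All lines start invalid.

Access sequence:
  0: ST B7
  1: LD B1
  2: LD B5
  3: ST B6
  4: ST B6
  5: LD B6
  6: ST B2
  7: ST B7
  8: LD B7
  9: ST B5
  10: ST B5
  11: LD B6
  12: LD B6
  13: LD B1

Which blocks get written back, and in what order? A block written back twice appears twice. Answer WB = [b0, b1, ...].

WB = [7, 2, 7]

0: W B7 -> L1 miss  d=D]
1: R B1 -> L1 miss wb->B7  d=-]
2: R B5 -> L2 miss  d=-]
3: W B6 -> L0 miss  d=D]
4: W B6 -> L0 hit  d=D]
5: R B6 -> L0 hit  d=D]
6: W B2 -> L2 miss  d=D]
7: W B7 -> L1 miss  d=D]
8: R B7 -> L1 hit  d=D]
9: W B5 -> L2 miss wb->B2  d=D]
10: W B5 -> L2 hit  d=D]
11: R B6 -> L0 hit  d=D]
12: R B6 -> L0 hit  d=D]
13: R B1 -> L1 miss wb->B7  d=-]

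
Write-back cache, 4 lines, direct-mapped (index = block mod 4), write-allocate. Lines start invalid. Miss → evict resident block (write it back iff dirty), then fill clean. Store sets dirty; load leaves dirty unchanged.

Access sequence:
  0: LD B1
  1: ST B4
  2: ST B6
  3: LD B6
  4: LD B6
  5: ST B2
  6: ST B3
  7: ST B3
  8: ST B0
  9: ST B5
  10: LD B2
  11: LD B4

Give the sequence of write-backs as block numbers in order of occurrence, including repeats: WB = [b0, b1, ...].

WB = [6, 4, 0]

  0 | R B1 → L1 miss [-]
  1 | W B4 → L0 miss [D]
  2 | W B6 → L2 miss [D]
  3 | R B6 → L2 hit [D]
  4 | R B6 → L2 hit [D]
  5 | W B2 → L2 miss wb→B6 [D]
  6 | W B3 → L3 miss [D]
  7 | W B3 → L3 hit [D]
  8 | W B0 → L0 miss wb→B4 [D]
  9 | W B5 → L1 miss [D]
  10 | R B2 → L2 hit [D]
  11 | R B4 → L0 miss wb→B0 [-]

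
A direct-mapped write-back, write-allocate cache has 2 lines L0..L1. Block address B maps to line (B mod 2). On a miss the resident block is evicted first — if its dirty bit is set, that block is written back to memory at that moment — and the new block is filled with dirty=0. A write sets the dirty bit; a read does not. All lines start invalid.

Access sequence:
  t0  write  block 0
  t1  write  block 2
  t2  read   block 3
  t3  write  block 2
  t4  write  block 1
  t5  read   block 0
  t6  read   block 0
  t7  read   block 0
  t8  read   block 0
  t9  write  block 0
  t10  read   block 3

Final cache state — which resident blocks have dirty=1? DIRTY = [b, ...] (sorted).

0: W B0 → L0 miss [D]
1: W B2 → L0 miss wb→B0 [D]
2: R B3 → L1 miss [-]
3: W B2 → L0 hit [D]
4: W B1 → L1 miss [D]
5: R B0 → L0 miss wb→B2 [-]
6: R B0 → L0 hit [-]
7: R B0 → L0 hit [-]
8: R B0 → L0 hit [-]
9: W B0 → L0 hit [D]
10: R B3 → L1 miss wb→B1 [-]

DIRTY = [0]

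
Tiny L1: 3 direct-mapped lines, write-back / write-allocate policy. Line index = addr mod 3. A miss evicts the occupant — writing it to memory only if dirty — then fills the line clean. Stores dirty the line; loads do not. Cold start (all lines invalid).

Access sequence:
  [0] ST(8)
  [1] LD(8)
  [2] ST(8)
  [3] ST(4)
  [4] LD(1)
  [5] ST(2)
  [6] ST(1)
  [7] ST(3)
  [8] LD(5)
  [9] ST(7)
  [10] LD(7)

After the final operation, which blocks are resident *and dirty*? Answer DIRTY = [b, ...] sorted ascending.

DIRTY = [3, 7]

0: W B8 -> L2 miss  d=D]
1: R B8 -> L2 hit  d=D]
2: W B8 -> L2 hit  d=D]
3: W B4 -> L1 miss  d=D]
4: R B1 -> L1 miss wb->B4  d=-]
5: W B2 -> L2 miss wb->B8  d=D]
6: W B1 -> L1 hit  d=D]
7: W B3 -> L0 miss  d=D]
8: R B5 -> L2 miss wb->B2  d=-]
9: W B7 -> L1 miss wb->B1  d=D]
10: R B7 -> L1 hit  d=D]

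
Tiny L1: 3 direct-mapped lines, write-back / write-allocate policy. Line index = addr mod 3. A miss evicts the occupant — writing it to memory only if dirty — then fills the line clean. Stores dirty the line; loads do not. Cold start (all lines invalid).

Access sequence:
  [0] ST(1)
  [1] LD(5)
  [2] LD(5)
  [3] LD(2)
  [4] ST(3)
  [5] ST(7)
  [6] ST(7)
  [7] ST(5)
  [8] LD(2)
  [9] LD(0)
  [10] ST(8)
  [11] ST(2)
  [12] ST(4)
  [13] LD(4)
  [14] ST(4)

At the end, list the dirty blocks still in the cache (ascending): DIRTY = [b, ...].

0: W B1 -> L1 miss  d=D]
1: R B5 -> L2 miss  d=-]
2: R B5 -> L2 hit  d=-]
3: R B2 -> L2 miss  d=-]
4: W B3 -> L0 miss  d=D]
5: W B7 -> L1 miss wb->B1  d=D]
6: W B7 -> L1 hit  d=D]
7: W B5 -> L2 miss  d=D]
8: R B2 -> L2 miss wb->B5  d=-]
9: R B0 -> L0 miss wb->B3  d=-]
10: W B8 -> L2 miss  d=D]
11: W B2 -> L2 miss wb->B8  d=D]
12: W B4 -> L1 miss wb->B7  d=D]
13: R B4 -> L1 hit  d=D]
14: W B4 -> L1 hit  d=D]

DIRTY = [2, 4]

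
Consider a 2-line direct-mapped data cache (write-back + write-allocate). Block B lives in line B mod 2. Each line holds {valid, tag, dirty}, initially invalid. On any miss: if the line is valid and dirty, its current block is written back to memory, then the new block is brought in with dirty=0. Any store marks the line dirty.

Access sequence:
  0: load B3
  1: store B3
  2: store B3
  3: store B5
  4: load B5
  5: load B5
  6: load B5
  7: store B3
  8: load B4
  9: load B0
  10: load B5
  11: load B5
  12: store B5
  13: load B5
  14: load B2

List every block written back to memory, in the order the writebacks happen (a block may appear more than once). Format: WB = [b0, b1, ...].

0: R B3 -> L1 miss  d=-]
1: W B3 -> L1 hit  d=D]
2: W B3 -> L1 hit  d=D]
3: W B5 -> L1 miss wb->B3  d=D]
4: R B5 -> L1 hit  d=D]
5: R B5 -> L1 hit  d=D]
6: R B5 -> L1 hit  d=D]
7: W B3 -> L1 miss wb->B5  d=D]
8: R B4 -> L0 miss  d=-]
9: R B0 -> L0 miss  d=-]
10: R B5 -> L1 miss wb->B3  d=-]
11: R B5 -> L1 hit  d=-]
12: W B5 -> L1 hit  d=D]
13: R B5 -> L1 hit  d=D]
14: R B2 -> L0 miss  d=-]

WB = [3, 5, 3]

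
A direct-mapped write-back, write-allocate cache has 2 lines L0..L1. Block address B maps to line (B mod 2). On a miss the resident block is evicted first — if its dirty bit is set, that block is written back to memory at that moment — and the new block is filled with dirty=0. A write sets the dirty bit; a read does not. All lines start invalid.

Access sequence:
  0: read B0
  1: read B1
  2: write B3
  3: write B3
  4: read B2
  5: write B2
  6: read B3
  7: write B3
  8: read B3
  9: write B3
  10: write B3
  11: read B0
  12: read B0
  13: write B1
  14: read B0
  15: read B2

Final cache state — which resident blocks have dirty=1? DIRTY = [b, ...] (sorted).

  0 | R B0 → L0 miss [-]
  1 | R B1 → L1 miss [-]
  2 | W B3 → L1 miss [D]
  3 | W B3 → L1 hit [D]
  4 | R B2 → L0 miss [-]
  5 | W B2 → L0 hit [D]
  6 | R B3 → L1 hit [D]
  7 | W B3 → L1 hit [D]
  8 | R B3 → L1 hit [D]
  9 | W B3 → L1 hit [D]
  10 | W B3 → L1 hit [D]
  11 | R B0 → L0 miss wb→B2 [-]
  12 | R B0 → L0 hit [-]
  13 | W B1 → L1 miss wb→B3 [D]
  14 | R B0 → L0 hit [-]
  15 | R B2 → L0 miss [-]

DIRTY = [1]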